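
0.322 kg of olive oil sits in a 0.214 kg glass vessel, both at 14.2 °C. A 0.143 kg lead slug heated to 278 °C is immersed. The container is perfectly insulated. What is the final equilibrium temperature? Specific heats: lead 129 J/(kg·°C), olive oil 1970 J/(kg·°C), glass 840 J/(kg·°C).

T_f ≈ 20.0 °C

Taking heat into each body as positive, Σ m c ΔT = 0:
0.143*129*(T − 278) + 0.322*1970*(T − 14.2) + 0.214*840*(T − 14.2) = 0
832.55 T = 16688
T ≈ 20.05 °C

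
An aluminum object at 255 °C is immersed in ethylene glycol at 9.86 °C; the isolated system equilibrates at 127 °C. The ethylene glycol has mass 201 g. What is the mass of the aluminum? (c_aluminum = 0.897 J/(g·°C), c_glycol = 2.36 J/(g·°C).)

|Q_aluminum| = |Q_glycol|:
m×0.897×(255 − 127) = 201×2.36×(127 − 9.86)
114.82 m = 55567  ⇒  m ≈ 484 g

m ≈ 484 g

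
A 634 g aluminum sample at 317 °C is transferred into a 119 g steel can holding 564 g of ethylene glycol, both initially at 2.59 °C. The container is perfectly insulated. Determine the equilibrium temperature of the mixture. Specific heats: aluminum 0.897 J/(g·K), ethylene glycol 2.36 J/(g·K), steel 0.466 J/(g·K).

Energy conservation, ΣQ = 0:
634·0.897·(T − 317) + 564·2.36·(T − 2.59) + 119·0.466·(T − 2.59) = 0
(568.7 + 1331 + 55.45) T = 568.7·317 + 1331·2.59 + 55.45·2.59
T = 183868/1955.2 ≈ 94.04 °C

T_f ≈ 94.0 °C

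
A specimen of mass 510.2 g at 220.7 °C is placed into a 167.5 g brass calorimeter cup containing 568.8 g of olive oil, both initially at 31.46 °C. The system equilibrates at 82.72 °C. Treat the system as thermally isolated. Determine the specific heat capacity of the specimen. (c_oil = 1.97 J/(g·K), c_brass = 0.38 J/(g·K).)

c ≈ 0.862 J/(g·K)

Taking heat into each body as positive, Σ m c ΔT = 0:
510.2·c·(82.72 − 220.7) + 568.8·1.97·(82.72 − 31.46) + 167.5·0.38·(82.72 − 31.46) = 0
-70397 c = -60701
c = -60701/-70397 ≈ 0.8623 J/(g·K)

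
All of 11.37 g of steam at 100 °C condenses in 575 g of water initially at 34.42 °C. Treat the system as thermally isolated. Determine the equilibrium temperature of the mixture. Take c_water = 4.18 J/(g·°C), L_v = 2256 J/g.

T_f ≈ 46.2 °C

Energy conservation, ΣQ = 0:
condense steam: −11.37·2256 = −25651; condensate cools 100→T: 11.37·4.18·(T − 100) = 47.53(T − 100); water warms: 575·4.18·(T − 34.42) = 2403.5(T − 34.42)
2451 T = 25651 + 4752.7 + 82728 = 113132
T ≈ 46.16 °C (< 100 °C, so full condensation is consistent).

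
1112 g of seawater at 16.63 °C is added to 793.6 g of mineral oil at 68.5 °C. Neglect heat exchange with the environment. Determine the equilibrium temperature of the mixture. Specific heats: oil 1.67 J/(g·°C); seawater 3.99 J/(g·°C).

T_f ≈ 28.6 °C

Setting the total heat transfer to zero:
793.6·1.67·(T − 68.5) + 1112·3.99·(T − 16.63) = 0
(1325.3 + 4436.9) T = 1325.3·68.5 + 4436.9·16.63
T = 164569 / 5762.2 = 28.6 °C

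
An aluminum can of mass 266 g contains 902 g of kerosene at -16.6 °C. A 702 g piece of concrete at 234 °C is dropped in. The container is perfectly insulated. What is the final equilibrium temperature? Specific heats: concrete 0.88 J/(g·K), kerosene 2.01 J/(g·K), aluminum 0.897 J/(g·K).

T_f ≈ 41.4 °C

Setting the total heat transfer to zero:
702×0.88×(T − 234) + 902×2.01×(T − (-16.6)) + 266×0.897×(T − (-16.6)) = 0
2669.4 T = 110499
T = 110499/2669.4 ≈ 41.39 °C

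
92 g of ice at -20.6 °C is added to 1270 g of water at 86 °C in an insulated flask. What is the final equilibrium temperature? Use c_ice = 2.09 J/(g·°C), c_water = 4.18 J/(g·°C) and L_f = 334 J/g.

T_f ≈ 74.1 °C

Net heat exchanged in the isolated system is zero:
warm ice to 0 °C: 92·2.09·(0 − (-20.6)) = 3961
  fusion: m_ice L_f = 92·334 = 30728
  meltwater 0→T: 92·4.18·T = 384.56 T
  water cools: 1270·4.18·(T − 86) = 5308.6(T − 86)
5693.2 T = 456540 − 34689 = 421851
T ≈ 74.10 °C — above 0 °C, consistent with complete melting.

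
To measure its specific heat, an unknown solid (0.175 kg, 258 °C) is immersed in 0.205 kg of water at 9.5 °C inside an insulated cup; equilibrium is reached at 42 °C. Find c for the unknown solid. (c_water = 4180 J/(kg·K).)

m_s c (T_s − T_f) = m_water c_water (T_f − T_0):
0.175·c·(258 − 42) = 0.205·4180·(42 − 9.5)
37.8 c = 27849  ⇒  c ≈ 736.8 J/(kg·K)

c ≈ 737 J/(kg·K)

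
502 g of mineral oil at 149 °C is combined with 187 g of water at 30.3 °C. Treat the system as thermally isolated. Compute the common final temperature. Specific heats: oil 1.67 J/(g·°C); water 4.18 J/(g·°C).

T_f ≈ 91.7 °C

Taking heat into each body as positive, Σ m c ΔT = 0:
502·1.67·(T − 149) + 187·4.18·(T − 30.3) = 0
1620 T = 148597
T ≈ 91.73 °C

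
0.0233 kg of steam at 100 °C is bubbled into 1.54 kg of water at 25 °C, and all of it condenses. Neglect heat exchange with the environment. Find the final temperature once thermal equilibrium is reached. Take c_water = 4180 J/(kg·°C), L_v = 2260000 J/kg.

T_f ≈ 34.2 °C

Heat gained plus heat lost sum to zero:
latent heat released on condensation: 0.0233×2260000 = 52658
  condensate cools 100→T: 0.0233×4180×(T − 100) = 97.39(T − 100)
  original water: 6437.2(T − 25)
6534.6 T = 52658 + 9739.4 + 160930 = 223327
T ≈ 34.18 °C — below 100 °C, confirming all the steam condensed.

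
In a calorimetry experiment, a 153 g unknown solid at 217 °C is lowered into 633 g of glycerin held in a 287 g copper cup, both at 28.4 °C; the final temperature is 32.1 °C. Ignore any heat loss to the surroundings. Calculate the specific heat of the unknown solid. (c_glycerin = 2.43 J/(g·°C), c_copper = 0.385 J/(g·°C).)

Setting the total heat transfer to zero:
153·c·(32.1 − 217) + 633·2.43·(32.1 − 28.4) + 287·0.385·(32.1 − 28.4) = 0
-28290 c = -6100.1
c = -6100.1/-28290 ≈ 0.2156 J/(g·°C)

c ≈ 0.216 J/(g·°C)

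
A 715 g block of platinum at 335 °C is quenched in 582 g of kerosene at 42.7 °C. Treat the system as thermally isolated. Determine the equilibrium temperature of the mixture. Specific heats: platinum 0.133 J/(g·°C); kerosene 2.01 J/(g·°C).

T_f ≈ 64.7 °C

T_f is the heat-capacity-weighted average of the initial temperatures:
T_f = (95.09*335 + 1169.8*42.7) / (95.09 + 1169.8)
    = 81808 / 1264.9 ≈ 64.67 °C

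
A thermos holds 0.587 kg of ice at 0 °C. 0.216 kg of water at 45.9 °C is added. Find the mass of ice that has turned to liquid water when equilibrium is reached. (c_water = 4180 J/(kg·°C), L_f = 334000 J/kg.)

m_melted ≈ 0.124 kg

Heat available from the water dropping to 0 °C: 0.216·4180·45.9 = 41442 J.
Fully melting the ice requires m_ice L_f = 0.587·334000 = 196058 J.
That's not enough to melt it all — equilibrium is at 0 °C with ice remaining.
m_melt = 41442 / L_f = 0.1241 kg.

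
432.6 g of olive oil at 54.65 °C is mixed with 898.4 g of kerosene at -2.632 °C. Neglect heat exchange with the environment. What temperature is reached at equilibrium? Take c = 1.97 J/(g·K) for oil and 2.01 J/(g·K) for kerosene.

Let T be the final temperature. ΣQ_i = 0:
432.6*1.97*(T − 54.65) + 898.4*2.01*(T − (-2.632)) = 0
852.22(T − 54.65) + 1805.8(T − (-2.632)) = 0
2658 T = 41821
T = 41821 / 2658 = 15.7 °C

T_f ≈ 15.7 °C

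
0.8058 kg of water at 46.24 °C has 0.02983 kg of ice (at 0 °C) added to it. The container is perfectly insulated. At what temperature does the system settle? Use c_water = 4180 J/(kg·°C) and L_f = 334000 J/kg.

T_f ≈ 41.7 °C

Taking heat into each body as positive, Σ m c ΔT = 0:
fusion: m_ice L_f = 0.02983·334000 = 9963.2
  meltwater 0→T: 0.02983·4180·T = 124.69 T
  water cools: 0.8058·4180·(T − 46.24) = 3368.2(T − 46.24)
3492.9 T = 155748 − 9963.2 = 145784
T ≈ 41.74 °C — above 0 °C, consistent with complete melting.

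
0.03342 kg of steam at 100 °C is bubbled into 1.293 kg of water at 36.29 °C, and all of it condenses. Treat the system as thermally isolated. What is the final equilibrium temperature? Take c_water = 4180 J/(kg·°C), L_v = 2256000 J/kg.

T_f ≈ 51.5 °C

Let T be the final temperature. ΣQ_i = 0:
steam→water at 100 °C releases m L_v = 0.03342·2256000 = 75396; condensate cools 100→T: 0.03342·4180·(T − 100) = 139.7(T − 100); original water: 5404.7(T − 36.29)
5544.4 T = 75396 + 13970 + 196138 = 285503
T ≈ 51.49 °C, under the boiling point, so the assumption holds.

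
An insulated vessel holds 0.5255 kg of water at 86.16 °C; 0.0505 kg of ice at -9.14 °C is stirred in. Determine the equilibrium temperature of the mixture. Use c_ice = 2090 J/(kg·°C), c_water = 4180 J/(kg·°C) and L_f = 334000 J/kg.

Setting the total heat transfer to zero:
ice -9.14→0 °C: 0.0505×2090×9.14 = 964.68; melt ice: 0.0505×334000 = 16867; warm the meltwater: 211.09 T; water cools: 0.5255×4180×(T − 86.16) = 2196.6(T − 86.16)
2407.7 T = 189258 − 17832 = 171427
T ≈ 71.20 °C. Since T > 0 °C, the all-ice-melts assumption holds.

T_f ≈ 71.2 °C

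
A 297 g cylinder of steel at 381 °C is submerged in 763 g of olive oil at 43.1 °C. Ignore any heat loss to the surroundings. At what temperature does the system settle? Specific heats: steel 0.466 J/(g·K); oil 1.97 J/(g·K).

T_f ≈ 71.6 °C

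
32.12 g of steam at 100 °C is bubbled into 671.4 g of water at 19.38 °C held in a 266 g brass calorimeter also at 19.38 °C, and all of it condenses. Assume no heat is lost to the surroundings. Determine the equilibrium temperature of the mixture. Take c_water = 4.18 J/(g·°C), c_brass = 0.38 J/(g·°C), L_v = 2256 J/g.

T_f ≈ 46.8 °C

Heat gained plus heat lost sum to zero:
steam→water at 100 °C releases m L_v = 32.12·2256 = 72463
  condensate cools 100→T: 32.12·4.18·(T − 100) = 134.26(T − 100)
  original water: 2806.5(T − 19.38)
  cup: 101.08(T − 19.38)
3041.8 T = 72463 + 13426 + 56348 = 142237
T ≈ 46.76 °C — below 100 °C, confirming all the steam condensed.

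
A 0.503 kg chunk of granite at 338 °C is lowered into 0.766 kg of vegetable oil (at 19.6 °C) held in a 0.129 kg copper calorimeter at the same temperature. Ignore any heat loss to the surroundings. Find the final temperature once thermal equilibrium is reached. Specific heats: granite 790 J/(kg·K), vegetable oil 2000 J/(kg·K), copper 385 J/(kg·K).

T_f ≈ 83.5 °C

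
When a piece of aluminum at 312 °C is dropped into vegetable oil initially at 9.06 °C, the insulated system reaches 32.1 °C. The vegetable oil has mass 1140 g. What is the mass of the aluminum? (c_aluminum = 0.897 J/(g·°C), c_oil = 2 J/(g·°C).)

m ≈ 209 g

Setting the total heat transfer to zero:
m·0.897·(32.1 − 312) + 1140·2·(32.1 − 9.06) = 0
-251.07 m = -52531
m = -52531/-251.07 ≈ 209.2 g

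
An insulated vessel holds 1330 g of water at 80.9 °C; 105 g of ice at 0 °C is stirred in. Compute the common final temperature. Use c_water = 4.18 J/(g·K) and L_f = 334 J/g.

Sum of m c ΔT and latent-heat terms is zero:
latent heat to melt: 105·334 = 35070
  warm the meltwater: 438.9 T
  water: 5559.4(T − 80.9)
5998.3 T = 449755 − 35070 = 414685
T ≈ 69.13 °C — above 0 °C, consistent with complete melting.

T_f ≈ 69.1 °C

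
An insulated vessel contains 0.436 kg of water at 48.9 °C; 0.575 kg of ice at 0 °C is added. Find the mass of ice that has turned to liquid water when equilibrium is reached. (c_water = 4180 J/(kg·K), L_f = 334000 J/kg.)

m_melted ≈ 0.267 kg

Water can give up m c ΔT = 0.436·4180·48.9 = 89119 J before reaching 0 °C.
Fully melting the ice requires m_ice L_f = 0.575·334000 = 192050 J.
89119 J < 192050 J, so only part of the ice melts and the system sits at 0 °C.
m_melt = 89119 / L_f = 0.2668 kg.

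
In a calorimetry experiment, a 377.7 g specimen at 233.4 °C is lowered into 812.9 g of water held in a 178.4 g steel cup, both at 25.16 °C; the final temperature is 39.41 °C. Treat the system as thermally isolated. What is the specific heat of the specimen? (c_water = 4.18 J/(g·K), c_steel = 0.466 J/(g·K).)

c ≈ 0.677 J/(g·K)

Let T be the final temperature. ΣQ_i = 0:
377.7·c·(39.41 − 233.4) + 812.9·4.18·(39.41 − 25.16) + 178.4·0.466·(39.41 − 25.16) = 0
-73270 c = -49605
c = -49605/-73270 ≈ 0.677 J/(g·K)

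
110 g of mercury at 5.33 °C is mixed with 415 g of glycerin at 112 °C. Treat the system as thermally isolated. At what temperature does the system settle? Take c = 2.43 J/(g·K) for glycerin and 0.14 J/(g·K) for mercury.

T_f ≈ 110.4 °C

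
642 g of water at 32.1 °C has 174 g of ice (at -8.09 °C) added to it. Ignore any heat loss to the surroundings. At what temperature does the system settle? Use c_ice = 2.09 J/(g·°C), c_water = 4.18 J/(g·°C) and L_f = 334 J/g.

T_f ≈ 7.4 °C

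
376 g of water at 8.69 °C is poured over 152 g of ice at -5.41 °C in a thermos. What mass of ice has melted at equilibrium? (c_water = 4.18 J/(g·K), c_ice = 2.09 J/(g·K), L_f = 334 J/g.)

m_melted ≈ 35.7 g

Cooling the water to 0 °C releases 376·4.18·8.69 = 13658 J.
Of that, 152·2.09·5.41 = 1718.6 J goes to bring the ice to 0 °C, leaving 11939 J.
Fully melting the ice requires m_ice L_f = 152·334 = 50768 J.
That's not enough to melt it all — equilibrium is at 0 °C with ice remaining.
Mass melted = 11939/334 ≈ 35.75 g.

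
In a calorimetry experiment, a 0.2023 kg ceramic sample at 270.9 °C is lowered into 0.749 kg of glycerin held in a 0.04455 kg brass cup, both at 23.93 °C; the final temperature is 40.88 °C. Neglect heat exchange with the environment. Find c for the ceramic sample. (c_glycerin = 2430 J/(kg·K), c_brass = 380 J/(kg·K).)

Energy conservation, ΣQ = 0:
0.2023·c·(40.88 − 270.9) + 0.749·2430·(40.88 − 23.93) + 0.04455·380·(40.88 − 23.93) = 0
-46.53 c = -31137
c = -31137/-46.53 ≈ 669.1 J/(kg·K)

c ≈ 669 J/(kg·K)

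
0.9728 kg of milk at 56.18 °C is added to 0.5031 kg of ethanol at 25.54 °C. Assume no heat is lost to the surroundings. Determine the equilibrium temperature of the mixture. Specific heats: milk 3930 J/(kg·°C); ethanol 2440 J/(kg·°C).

Let T be the final temperature. ΣQ_i = 0:
0.9728*3930*(T − 56.18) + 0.5031*2440*(T − 25.54) = 0
5050.7 T = 246134
T = 246134/5050.7 ≈ 48.73 °C

T_f ≈ 48.7 °C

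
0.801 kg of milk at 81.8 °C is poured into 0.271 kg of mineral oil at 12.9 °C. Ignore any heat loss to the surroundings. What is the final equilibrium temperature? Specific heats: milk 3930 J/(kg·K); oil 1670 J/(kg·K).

|Q_milk| = |Q_oil|:
0.801·3930·(81.8 − T) = 0.271·1670·(T − 12.9)
3147.9(81.8 − T) = 452.57(T − 12.9)
3600.5 T = 263339  ⇒  T ≈ 73.14 °C

T_f ≈ 73.1 °C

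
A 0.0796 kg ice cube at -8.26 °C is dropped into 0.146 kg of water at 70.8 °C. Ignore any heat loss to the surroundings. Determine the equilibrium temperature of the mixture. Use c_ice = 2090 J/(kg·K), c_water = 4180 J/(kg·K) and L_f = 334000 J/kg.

T_f ≈ 16.2 °C

Net heat exchanged in the isolated system is zero:
ice -8.26→0 °C: 0.0796·2090·8.26 = 1374.2; latent heat to melt: 0.0796·334000 = 26586; meltwater 0→T: 0.0796·4180·T = 332.73 T; water cools: 0.146·4180·(T − 70.8) = 610.28(T − 70.8)
943.01 T = 43208 − 27961 = 15247
T ≈ 16.17 °C. Since T > 0 °C, the all-ice-melts assumption holds.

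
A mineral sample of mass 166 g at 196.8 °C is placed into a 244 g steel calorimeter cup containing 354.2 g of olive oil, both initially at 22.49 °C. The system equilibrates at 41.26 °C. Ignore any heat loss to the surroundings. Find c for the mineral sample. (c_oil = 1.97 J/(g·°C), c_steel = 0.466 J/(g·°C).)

c ≈ 0.59 J/(g·°C)

Taking heat into each body as positive, Σ m c ΔT = 0:
166·c·(41.26 − 196.8) + 354.2·1.97·(41.26 − 22.49) + 244·0.466·(41.26 − 22.49) = 0
-25820 c = -15231
c = -15231/-25820 ≈ 0.5899 J/(g·°C)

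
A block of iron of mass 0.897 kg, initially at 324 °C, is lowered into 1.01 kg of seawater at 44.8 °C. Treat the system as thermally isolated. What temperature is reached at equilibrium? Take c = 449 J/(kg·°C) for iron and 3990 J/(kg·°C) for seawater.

T_f ≈ 70.2 °C

Net heat exchanged in the isolated system is zero:
0.897*449*(T − 324) + 1.01*3990*(T − 44.8) = 0
402.75(T − 324) + 4029.9(T − 44.8) = 0
(402.75 + 4029.9) T = 402.75*324 + 4029.9*44.8
T ≈ 70.17 °C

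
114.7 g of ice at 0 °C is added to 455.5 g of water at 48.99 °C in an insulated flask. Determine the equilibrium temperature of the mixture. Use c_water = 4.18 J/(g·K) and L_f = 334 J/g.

T_f ≈ 23.1 °C

Sum of m c ΔT and latent-heat terms is zero:
fusion: m_ice L_f = 114.7·334 = 38310
  warm the meltwater: 479.45 T
  water cools: 455.5·4.18·(T − 48.99) = 1904(T − 48.99)
2383.4 T = 93276 − 38310 = 54967
T ≈ 23.06 °C (positive, so assuming full melt was valid).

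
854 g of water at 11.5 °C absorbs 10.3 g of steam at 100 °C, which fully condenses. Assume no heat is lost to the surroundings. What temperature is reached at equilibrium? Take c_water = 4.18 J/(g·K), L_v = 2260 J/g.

Taking heat into each body as positive, Σ m c ΔT = 0:
condense steam: −10.3×2260 = −23278; condensate cools 100→T: 10.3×4.18×(T − 100) = 43.05(T − 100); original water: 3569.7(T − 11.5)
3612.8 T = 23278 + 4305.4 + 41052 = 68635
T ≈ 19.00 °C — below 100 °C, confirming all the steam condensed.

T_f ≈ 19.0 °C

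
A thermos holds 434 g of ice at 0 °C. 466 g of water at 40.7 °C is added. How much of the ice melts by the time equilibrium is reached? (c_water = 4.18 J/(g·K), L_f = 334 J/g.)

m_melted ≈ 237 g

Cooling the water to 0 °C releases 466·4.18·40.7 = 79279 J.
Fully melting the ice requires m_ice L_f = 434·334 = 144956 J.
That's not enough to melt it all — equilibrium is at 0 °C with ice remaining.
m_melt = 79279 / L_f = 237.4 g.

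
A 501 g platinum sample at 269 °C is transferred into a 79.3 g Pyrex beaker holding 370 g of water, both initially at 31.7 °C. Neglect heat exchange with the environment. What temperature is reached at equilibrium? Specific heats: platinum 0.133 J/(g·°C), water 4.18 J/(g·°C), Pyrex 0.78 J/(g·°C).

Taking heat into each body as positive, Σ m c ΔT = 0:
501·0.133·(T − 269) + 370·4.18·(T − 31.7) + 79.3·0.78·(T − 31.7) = 0
66.63(T − 269) + 1546.6(T − 31.7) + 61.85(T − 31.7) = 0
(66.63 + 1546.6 + 61.85) T = 66.63·269 + 1546.6·31.7 + 61.85·31.7
T = 68912/1675.1 ≈ 41.14 °C

T_f ≈ 41.1 °C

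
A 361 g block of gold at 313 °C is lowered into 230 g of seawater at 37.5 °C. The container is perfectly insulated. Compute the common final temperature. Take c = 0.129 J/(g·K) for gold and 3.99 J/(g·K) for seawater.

T_f ≈ 50.8 °C

Setting the total heat transfer to zero:
361*0.129*(T − 313) + 230*3.99*(T − 37.5) = 0
46.57(T − 313) + 917.7(T − 37.5) = 0
964.27 T = 48990
T = 48990 / 964.27 = 50.8 °C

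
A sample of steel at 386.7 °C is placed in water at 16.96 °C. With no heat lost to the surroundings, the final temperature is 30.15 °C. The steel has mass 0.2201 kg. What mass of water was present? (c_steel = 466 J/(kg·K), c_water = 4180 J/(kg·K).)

m ≈ 0.663 kg

Net heat exchanged in the isolated system is zero:
0.2201×466×(30.15 − 386.7) + m×4180×(30.15 − 16.96) = 0
55134 m = 36570
m = 36570/55134 ≈ 0.6633 kg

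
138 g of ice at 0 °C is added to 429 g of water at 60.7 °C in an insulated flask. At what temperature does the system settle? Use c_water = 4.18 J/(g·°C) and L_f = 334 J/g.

T_f ≈ 26.5 °C

Setting the total heat transfer to zero:
melt ice: 138×334 = 46092; meltwater 0→T: 138×4.18×T = 576.84 T; water cools: 429×4.18×(T − 60.7) = 1793.2(T − 60.7)
2370.1 T = 108848 − 46092 = 62756
T ≈ 26.48 °C. Since T > 0 °C, the all-ice-melts assumption holds.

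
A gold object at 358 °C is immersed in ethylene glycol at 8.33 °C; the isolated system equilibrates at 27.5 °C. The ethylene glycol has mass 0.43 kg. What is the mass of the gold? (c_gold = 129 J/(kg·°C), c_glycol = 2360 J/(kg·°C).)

m ≈ 0.456 kg

Net heat exchanged in the isolated system is zero:
m·129·(27.5 − 358) + 0.43·2360·(27.5 − 8.33) = 0
-42634 m = -19454
m = -19454/-42634 ≈ 0.4563 kg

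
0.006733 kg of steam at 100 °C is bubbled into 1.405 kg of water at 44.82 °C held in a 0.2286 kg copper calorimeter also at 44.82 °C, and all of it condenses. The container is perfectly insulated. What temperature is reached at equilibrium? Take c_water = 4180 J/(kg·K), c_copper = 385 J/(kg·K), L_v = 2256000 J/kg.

Conservation of energy gives ΣQ = 0:
latent heat released on condensation: 0.006733×2256000 = 15190; condensate cools 100→T: 0.006733×4180×(T − 100) = 28.14(T − 100); original water: 5872.9(T − 44.82); copper cup: 0.2286×385×(T − 44.82) = 88.01(T − 44.82)
5989.1 T = 15190 + 2814.4 + 267168 = 285172
T ≈ 47.62 °C — below 100 °C, confirming all the steam condensed.

T_f ≈ 47.6 °C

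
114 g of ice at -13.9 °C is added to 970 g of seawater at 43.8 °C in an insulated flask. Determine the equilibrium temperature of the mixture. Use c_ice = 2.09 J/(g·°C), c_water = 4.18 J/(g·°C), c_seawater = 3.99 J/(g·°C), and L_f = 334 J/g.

Heat gained plus heat lost sum to zero:
ice -13.9→0 °C: 114·2.09·13.9 = 3311.8; fusion: m_ice L_f = 114·334 = 38076; warm the meltwater: 476.52 T; seawater: 3870.3(T − 43.8)
4346.8 T = 169519 − 41388 = 128131
T ≈ 29.48 °C — above 0 °C, consistent with complete melting.

T_f ≈ 29.5 °C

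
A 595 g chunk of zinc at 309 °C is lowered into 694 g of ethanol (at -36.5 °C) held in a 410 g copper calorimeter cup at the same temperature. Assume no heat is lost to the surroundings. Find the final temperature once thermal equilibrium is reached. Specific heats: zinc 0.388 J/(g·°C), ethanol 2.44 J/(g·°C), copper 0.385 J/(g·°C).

T_f ≈ 1.8 °C

Heat gained plus heat lost sum to zero:
595·0.388·(T − 309) + 694·2.44·(T − (-36.5)) + 410·0.385·(T − (-36.5)) = 0
230.86(T − 309) + 1693.4(T − (-36.5)) + 157.85(T − (-36.5)) = 0
(230.86 + 1693.4 + 157.85) T = 230.86·309 + 1693.4·(-36.5) + 157.85·(-36.5)
T ≈ 1.81 °C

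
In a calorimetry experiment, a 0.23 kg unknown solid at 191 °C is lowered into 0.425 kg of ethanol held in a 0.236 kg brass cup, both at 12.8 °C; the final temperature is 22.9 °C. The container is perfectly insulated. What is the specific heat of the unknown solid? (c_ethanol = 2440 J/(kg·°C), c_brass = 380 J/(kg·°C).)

Setting the total heat transfer to zero:
0.23·c·(22.9 − 191) + 0.425·2440·(22.9 − 12.8) + 0.236·380·(22.9 − 12.8) = 0
-38.66 c = -11379
c = -11379/-38.66 ≈ 294.3 J/(kg·°C)

c ≈ 294 J/(kg·°C)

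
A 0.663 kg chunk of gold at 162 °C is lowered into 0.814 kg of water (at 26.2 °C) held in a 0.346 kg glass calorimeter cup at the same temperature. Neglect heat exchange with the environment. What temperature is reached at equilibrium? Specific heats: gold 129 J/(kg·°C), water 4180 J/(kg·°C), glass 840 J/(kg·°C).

T_f ≈ 29.3 °C

Energy conservation, ΣQ = 0:
0.663×129×(T − 162) + 0.814×4180×(T − 26.2) + 0.346×840×(T − 26.2) = 0
85.53(T − 162) + 3402.5(T − 26.2) + 290.64(T − 26.2) = 0
3778.7 T = 110616
T = 110616 / 3778.7 = 29.3 °C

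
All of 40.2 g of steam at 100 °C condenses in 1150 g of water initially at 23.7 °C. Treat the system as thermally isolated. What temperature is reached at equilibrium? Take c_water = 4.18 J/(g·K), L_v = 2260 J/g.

T_f ≈ 44.5 °C

Taking heat into each body as positive, Σ m c ΔT = 0:
condense steam: −40.2×2260 = −90852; condensed water 100 °C→T: 168.04(T − 100); water warms: 1150×4.18×(T − 23.7) = 4807(T − 23.7)
4975 T = 90852 + 16804 + 113926 = 221582
T ≈ 44.54 °C, under the boiling point, so the assumption holds.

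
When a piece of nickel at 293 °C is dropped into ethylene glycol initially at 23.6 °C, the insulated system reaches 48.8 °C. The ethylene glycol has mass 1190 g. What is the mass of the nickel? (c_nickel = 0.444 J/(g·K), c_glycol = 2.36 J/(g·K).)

Heat lost by the nickel = heat gained by the glycol:
m·0.444·(293 − 48.8) = 1190·2.36·(48.8 − 23.6)
108.42 m = 70772  ⇒  m ≈ 652.7 g

m ≈ 653 g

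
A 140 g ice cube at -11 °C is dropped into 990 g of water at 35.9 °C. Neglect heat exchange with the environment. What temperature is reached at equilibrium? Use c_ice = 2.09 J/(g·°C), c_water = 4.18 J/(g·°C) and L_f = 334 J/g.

T_f ≈ 20.9 °C

Energy balance with sensible and latent terms:
warm ice to 0 °C: 140×2.09×(0 − (-11)) = 3218.6
  fusion: m_ice L_f = 140×334 = 46760
  warm the meltwater: 585.2 T
  water: 4138.2(T − 35.9)
4723.4 T = 148561 − 49979 = 98583
T ≈ 20.87 °C — above 0 °C, consistent with complete melting.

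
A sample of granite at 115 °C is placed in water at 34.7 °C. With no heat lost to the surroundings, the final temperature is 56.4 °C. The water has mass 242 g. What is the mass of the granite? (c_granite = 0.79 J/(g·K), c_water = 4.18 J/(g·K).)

m ≈ 474 g

Taking heat into each body as positive, Σ m c ΔT = 0:
m·0.79·(56.4 − 115) + 242·4.18·(56.4 − 34.7) = 0
-46.29 m = -21951
m = -21951/-46.29 ≈ 474.2 g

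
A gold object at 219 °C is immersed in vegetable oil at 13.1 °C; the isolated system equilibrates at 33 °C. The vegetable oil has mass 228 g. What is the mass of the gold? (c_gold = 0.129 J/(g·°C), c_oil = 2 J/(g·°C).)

Net heat exchanged in the isolated system is zero:
m×0.129×(33 − 219) + 228×2×(33 − 13.1) = 0
-23.99 m = -9074.4
m = -9074.4/-23.99 ≈ 378.2 g

m ≈ 378 g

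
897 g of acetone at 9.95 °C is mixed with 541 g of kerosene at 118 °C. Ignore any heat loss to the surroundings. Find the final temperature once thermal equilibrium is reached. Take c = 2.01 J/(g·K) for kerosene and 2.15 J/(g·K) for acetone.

Set heat shed by the hot body equal to heat absorbed by the cold body:
541*2.01*(118 − T) = 897*2.15*(T − 9.95)
1087.4(118 − T) = 1928.5(T − 9.95)
3016 T = 147503  ⇒  T ≈ 48.91 °C

T_f ≈ 48.9 °C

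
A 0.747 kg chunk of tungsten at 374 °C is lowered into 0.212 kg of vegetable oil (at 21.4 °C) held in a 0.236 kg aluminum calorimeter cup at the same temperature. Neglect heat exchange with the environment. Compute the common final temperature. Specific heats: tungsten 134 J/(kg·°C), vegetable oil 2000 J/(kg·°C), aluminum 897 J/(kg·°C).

T_f ≈ 69.4 °C

Heat gained plus heat lost sum to zero:
0.747·134·(T − 374) + 0.212·2000·(T − 21.4) + 0.236·897·(T − 21.4) = 0
100.1(T − 374) + 424(T − 21.4) + 211.69(T − 21.4) = 0
(100.1 + 424 + 211.69) T = 100.1·374 + 424·21.4 + 211.69·21.4
T = 51040 / 735.79 = 69.4 °C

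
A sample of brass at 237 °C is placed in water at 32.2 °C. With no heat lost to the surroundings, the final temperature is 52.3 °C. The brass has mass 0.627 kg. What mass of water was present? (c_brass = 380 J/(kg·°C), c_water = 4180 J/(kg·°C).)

Net heat exchanged in the isolated system is zero:
0.627·380·(52.3 − 237) + m·4180·(52.3 − 32.2) = 0
84018 m = 44007
m = 44007/84018 ≈ 0.5238 kg

m ≈ 0.524 kg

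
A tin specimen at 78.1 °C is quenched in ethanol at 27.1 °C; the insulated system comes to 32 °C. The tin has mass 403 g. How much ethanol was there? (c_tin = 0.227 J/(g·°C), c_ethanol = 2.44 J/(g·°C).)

m ≈ 353 g

Taking heat into each body as positive, Σ m c ΔT = 0:
403×0.227×(32 − 78.1) + m×2.44×(32 − 27.1) = 0
11.96 m = 4217.3
m = 4217.3/11.96 ≈ 352.7 g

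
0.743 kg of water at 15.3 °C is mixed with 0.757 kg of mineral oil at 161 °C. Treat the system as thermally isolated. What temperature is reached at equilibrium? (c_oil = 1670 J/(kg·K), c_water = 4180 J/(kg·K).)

T_f ≈ 57.4 °C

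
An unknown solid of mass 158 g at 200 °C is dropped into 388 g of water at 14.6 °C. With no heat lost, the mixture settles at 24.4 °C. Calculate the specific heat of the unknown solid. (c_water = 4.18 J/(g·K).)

c ≈ 0.573 J/(g·K)

Taking heat into each body as positive, Σ m c ΔT = 0:
158·c·(24.4 − 200) + 388·4.18·(24.4 − 14.6) = 0
-27745 c = -15894
c = -15894/-27745 ≈ 0.5729 J/(g·K)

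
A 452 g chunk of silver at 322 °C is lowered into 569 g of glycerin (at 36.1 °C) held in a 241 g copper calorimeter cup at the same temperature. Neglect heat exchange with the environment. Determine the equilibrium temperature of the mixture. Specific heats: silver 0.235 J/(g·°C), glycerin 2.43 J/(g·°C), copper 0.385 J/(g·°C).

Setting the total heat transfer to zero:
452·0.235·(T − 322) + 569·2.43·(T − 36.1) + 241·0.385·(T − 36.1) = 0
(106.22 + 1382.7 + 92.78) T = 106.22·322 + 1382.7·36.1 + 92.78·36.1
T ≈ 55.30 °C

T_f ≈ 55.3 °C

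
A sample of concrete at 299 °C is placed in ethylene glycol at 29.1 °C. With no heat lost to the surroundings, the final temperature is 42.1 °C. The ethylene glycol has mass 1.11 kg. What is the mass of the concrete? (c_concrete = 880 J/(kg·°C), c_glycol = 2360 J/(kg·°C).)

Heat lost by the concrete = heat gained by the glycol:
m×880×(299 − 42.1) = 1.11×2360×(42.1 − 29.1)
226072 m = 34055  ⇒  m ≈ 0.1506 kg

m ≈ 0.151 kg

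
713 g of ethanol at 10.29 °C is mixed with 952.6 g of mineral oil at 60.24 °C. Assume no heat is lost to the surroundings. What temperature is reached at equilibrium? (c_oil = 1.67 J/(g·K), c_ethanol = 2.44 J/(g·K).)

Energy conservation, ΣQ = 0:
952.6·1.67·(T − 60.24) + 713·2.44·(T − 10.29) = 0
1590.8(T − 60.24) + 1739.7(T − 10.29) = 0
3330.6 T = 113734
T = 113734 / 3330.6 = 34.1 °C

T_f ≈ 34.1 °C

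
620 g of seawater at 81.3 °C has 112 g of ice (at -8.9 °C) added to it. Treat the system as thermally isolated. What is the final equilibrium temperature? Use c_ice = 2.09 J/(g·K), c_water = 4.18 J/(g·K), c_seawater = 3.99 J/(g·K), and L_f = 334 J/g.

T_f ≈ 54.9 °C

Sum of m c ΔT and latent-heat terms is zero:
ice -8.9→0 °C: 112×2.09×8.9 = 2083.3
  melt ice: 112×334 = 37408
  meltwater 0→T: 112×4.18×T = 468.16 T
  seawater cools: 620×3.99×(T − 81.3) = 2473.8(T − 81.3)
2942 T = 201120 − 39491 = 161629
T ≈ 54.94 °C. Since T > 0 °C, the all-ice-melts assumption holds.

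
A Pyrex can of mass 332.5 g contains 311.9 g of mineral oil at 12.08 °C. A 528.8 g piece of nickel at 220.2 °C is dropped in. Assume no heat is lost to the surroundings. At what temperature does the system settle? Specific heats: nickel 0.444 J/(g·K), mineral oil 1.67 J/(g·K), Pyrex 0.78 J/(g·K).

T_f ≈ 60.2 °C

Net heat exchanged in the isolated system is zero:
528.8×0.444×(T − 220.2) + 311.9×1.67×(T − 12.08) + 332.5×0.78×(T − 12.08) = 0
(234.79 + 520.87 + 259.35) T = 234.79×220.2 + 520.87×12.08 + 259.35×12.08
T = 61125 / 1015 = 60.2 °C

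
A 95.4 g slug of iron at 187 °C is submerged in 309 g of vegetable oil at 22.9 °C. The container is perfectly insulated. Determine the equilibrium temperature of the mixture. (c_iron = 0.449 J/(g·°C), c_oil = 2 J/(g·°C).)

T_f ≈ 33.5 °C

Net heat exchanged in the isolated system is zero:
95.4*0.449*(T − 187) + 309*2*(T − 22.9) = 0
42.83(T − 187) + 618(T − 22.9) = 0
(42.83 + 618) T = 42.83*187 + 618*22.9
T = 22162/660.83 ≈ 33.54 °C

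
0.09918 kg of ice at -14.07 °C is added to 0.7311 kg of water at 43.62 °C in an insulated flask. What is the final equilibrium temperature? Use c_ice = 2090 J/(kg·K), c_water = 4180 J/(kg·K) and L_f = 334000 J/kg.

T_f ≈ 28.0 °C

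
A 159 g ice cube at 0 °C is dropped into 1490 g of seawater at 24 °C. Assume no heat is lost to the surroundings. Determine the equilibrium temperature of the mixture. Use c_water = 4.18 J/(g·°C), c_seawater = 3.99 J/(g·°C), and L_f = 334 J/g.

T_f ≈ 13.6 °C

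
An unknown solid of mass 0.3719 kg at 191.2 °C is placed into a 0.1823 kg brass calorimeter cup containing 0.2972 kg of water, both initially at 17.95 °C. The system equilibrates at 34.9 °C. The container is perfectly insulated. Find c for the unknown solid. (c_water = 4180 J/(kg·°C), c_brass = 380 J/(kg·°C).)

c ≈ 382 J/(kg·°C)

Net heat exchanged in the isolated system is zero:
0.3719·c·(34.9 − 191.2) + 0.2972·4180·(34.9 − 17.95) + 0.1823·380·(34.9 − 17.95) = 0
-58.13 c = -22231
c = -22231/-58.13 ≈ 382.5 J/(kg·°C)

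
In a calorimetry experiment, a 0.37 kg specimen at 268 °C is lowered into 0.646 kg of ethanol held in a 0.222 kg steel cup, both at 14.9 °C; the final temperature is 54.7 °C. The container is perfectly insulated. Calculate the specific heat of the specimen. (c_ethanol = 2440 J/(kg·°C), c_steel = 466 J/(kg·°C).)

c ≈ 847 J/(kg·°C)

Taking heat into each body as positive, Σ m c ΔT = 0:
0.37·c·(54.7 − 268) + 0.646·2440·(54.7 − 14.9) + 0.222·466·(54.7 − 14.9) = 0
-78.92 c = -66852
c = -66852/-78.92 ≈ 847.1 J/(kg·°C)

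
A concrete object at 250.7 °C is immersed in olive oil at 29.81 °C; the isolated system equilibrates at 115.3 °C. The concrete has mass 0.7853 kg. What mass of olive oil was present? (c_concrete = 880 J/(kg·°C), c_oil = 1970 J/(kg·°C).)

m ≈ 0.556 kg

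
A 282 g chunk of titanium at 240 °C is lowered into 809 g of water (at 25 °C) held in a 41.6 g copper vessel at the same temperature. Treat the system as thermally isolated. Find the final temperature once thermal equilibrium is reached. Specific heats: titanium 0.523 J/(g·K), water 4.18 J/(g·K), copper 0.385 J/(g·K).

T_f ≈ 33.9 °C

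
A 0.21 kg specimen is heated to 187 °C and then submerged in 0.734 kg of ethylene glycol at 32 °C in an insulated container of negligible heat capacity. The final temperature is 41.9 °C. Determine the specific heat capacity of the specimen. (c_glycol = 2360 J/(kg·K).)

c ≈ 563 J/(kg·K)

Heat lost by the specimen = heat gained by the glycol:
0.21×c×(187 − 41.9) = 0.734×2360×(41.9 − 32)
30.47 c = 17149  ⇒  c ≈ 562.8 J/(kg·K)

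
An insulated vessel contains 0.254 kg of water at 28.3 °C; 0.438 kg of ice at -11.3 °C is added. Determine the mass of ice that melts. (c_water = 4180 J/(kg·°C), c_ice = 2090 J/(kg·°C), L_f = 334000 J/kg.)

Cooling the water to 0 °C releases 0.254·4180·28.3 = 30047 J.
Warming the ice to 0 °C takes 0.438·2090·11.3 = 10344 J, leaving 19702 J for melting.
Fully melting the ice requires m_ice L_f = 0.438·334000 = 146292 J.
19702 J < 146292 J, so only part of the ice melts and the system sits at 0 °C.
Mass melted = 19702/334000 ≈ 0.05899 kg.

m_melted ≈ 0.059 kg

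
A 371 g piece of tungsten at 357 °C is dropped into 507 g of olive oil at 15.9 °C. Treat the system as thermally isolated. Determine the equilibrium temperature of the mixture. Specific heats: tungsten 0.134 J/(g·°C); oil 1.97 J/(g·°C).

T_f ≈ 32.1 °C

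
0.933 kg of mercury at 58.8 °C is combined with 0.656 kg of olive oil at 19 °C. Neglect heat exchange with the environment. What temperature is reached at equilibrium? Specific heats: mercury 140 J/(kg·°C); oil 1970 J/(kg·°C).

T_f ≈ 22.7 °C

Set heat shed by the hot body equal to heat absorbed by the cold body:
0.933*140*(58.8 − T) = 0.656*1970*(T − 19)
130.62(58.8 − T) = 1292.3(T − 19)
1422.9 T = 32235  ⇒  T ≈ 22.65 °C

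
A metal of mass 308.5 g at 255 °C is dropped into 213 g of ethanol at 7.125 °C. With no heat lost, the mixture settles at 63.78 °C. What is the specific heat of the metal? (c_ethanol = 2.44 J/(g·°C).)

c ≈ 0.499 J/(g·°C)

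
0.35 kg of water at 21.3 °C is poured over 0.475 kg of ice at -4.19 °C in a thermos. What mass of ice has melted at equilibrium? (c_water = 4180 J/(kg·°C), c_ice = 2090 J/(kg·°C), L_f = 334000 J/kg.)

m_melted ≈ 0.0808 kg

Heat available from the water dropping to 0 °C: 0.35×4180×21.3 = 31162 J.
Warming the ice to 0 °C takes 0.475×2090×4.19 = 4159.6 J, leaving 27002 J for melting.
To melt every bit of ice: 0.475×334000 = 158650 J.
27002 J < 158650 J, so only part of the ice melts and the system sits at 0 °C.
m_melted×334000 = 27002  ⇒  m_melted ≈ 0.08085 kg.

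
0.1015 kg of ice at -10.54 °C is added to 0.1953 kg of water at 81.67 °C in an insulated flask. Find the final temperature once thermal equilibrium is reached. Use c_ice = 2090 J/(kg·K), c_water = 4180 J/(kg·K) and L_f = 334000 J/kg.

Sum of m c ΔT and latent-heat terms is zero:
ice -10.54→0 °C: 0.1015×2090×10.54 = 2235.9; fusion: m_ice L_f = 0.1015×334000 = 33901; meltwater 0→T: 0.1015×4180×T = 424.27 T; water cools: 0.1953×4180×(T − 81.67) = 816.35(T − 81.67)
1240.6 T = 66672 − 36137 = 30535
T ≈ 24.61 °C — above 0 °C, consistent with complete melting.

T_f ≈ 24.6 °C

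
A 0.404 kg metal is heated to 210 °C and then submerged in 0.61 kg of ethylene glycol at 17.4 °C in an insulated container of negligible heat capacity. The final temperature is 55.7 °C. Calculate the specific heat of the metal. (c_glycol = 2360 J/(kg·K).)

c ≈ 884 J/(kg·K)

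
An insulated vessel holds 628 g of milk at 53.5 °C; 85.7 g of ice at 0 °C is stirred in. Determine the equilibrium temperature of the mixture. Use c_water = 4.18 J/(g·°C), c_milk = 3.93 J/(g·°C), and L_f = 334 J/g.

T_f ≈ 36.6 °C

Heat gained plus heat lost sum to zero:
fusion: m_ice L_f = 85.7·334 = 28624
  meltwater 0→T: 85.7·4.18·T = 358.23 T
  milk: 2468(T − 53.5)
2826.3 T = 132040 − 28624 = 103416
T ≈ 36.59 °C. Since T > 0 °C, the all-ice-melts assumption holds.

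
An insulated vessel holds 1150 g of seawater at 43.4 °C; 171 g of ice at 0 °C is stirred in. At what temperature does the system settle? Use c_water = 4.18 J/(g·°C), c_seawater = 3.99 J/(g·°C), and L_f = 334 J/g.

Net heat exchanged in the isolated system is zero:
melt ice: 171·334 = 57114; meltwater 0→T: 171·4.18·T = 714.78 T; seawater cools: 1150·3.99·(T − 43.4) = 4588.5(T − 43.4)
5303.3 T = 199141 − 57114 = 142027
T ≈ 26.78 °C — above 0 °C, consistent with complete melting.

T_f ≈ 26.8 °C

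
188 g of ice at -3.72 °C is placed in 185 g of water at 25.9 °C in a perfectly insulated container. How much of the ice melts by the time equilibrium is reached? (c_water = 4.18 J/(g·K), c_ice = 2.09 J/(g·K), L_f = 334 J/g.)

m_melted ≈ 55.6 g

Cooling the water to 0 °C releases 185×4.18×25.9 = 20028 J.
Warming the ice to 0 °C takes 188×2.09×3.72 = 1461.7 J, leaving 18567 J for melting.
Fully melting the ice requires m_ice L_f = 188×334 = 62792 J.
Since 18567 < 62792 J, not all the ice melts; equilibrium is at 0 °C.
Mass melted = 18567/334 ≈ 55.59 g.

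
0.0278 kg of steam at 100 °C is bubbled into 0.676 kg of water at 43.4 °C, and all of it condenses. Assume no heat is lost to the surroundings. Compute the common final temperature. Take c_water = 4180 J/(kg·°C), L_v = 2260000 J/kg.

T_f ≈ 67.0 °C

Net heat exchanged in the isolated system is zero:
latent heat released on condensation: 0.0278×2260000 = 62828; condensed water 100 °C→T: 116.2(T − 100); original water: 2825.7(T − 43.4)
2941.9 T = 62828 + 11620 + 122635 = 197083
T ≈ 66.99 °C, under the boiling point, so the assumption holds.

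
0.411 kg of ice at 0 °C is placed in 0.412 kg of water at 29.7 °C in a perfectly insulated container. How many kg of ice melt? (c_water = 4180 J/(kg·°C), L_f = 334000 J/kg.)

m_melted ≈ 0.153 kg

Heat available from the water dropping to 0 °C: 0.412×4180×29.7 = 51148 J.
Fully melting the ice requires m_ice L_f = 0.411×334000 = 137274 J.
That's not enough to melt it all — equilibrium is at 0 °C with ice remaining.
m_melted×334000 = 51148  ⇒  m_melted ≈ 0.1531 kg.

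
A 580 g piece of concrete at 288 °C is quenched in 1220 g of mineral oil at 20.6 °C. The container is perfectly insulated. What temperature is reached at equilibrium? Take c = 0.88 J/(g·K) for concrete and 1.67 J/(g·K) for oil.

With ΣQ=0 the equilibrium temperature is the m·c-weighted mean:
T_f = (510.4×288 + 2037.4×20.6) / (510.4 + 2037.4)
    = 188966 / 2547.8 ≈ 74.17 °C

T_f ≈ 74.2 °C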